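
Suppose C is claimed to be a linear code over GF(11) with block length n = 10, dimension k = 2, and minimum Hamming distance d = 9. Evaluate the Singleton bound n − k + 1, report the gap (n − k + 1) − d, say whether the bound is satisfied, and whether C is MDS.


Singleton RHS = n − k + 1 = 9, slack = 0, bound satisfied, MDS.

Singleton bound: d ≤ n − k + 1.
Here n = 10, k = 2, so n − k + 1 = 9.
Given d = 9, check d ≤ 9: YES.
Slack = (n − k + 1) − d = 0.
The code is MDS (slack = 0).
Description: the claimed parameters are [10, 2, 9]_11; such a code would be MDS (meets Singleton bound).


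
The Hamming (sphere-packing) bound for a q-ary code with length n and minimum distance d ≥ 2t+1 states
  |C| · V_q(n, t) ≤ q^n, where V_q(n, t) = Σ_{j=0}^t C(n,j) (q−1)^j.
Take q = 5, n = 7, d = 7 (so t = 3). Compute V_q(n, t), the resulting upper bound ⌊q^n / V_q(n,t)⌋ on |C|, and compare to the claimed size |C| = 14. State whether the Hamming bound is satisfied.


V_q(n, t) = 2605, q^n = 78125, Hamming bound = 29, |C| = 14 ≤ bound (satisfied).

Step 1: Compute V_q(n, t) = Σ_{j=0}^3 C(n, j) (q−1)^j.
  j = 0: C(7,0)·(4)^0 = 1·1 = 1.
  j = 1: C(7,1)·(4)^1 = 7·4 = 28.
  j = 2: C(7,2)·(4)^2 = 21·16 = 336.
  j = 3: C(7,3)·(4)^3 = 35·64 = 2240.
  V_q(n, t) = 1 + 28 + 336 + 2240 = 2605.
Step 2: q^n = 5^7 = 78125.
Step 3: Hamming bound ⌊q^n / V_q(n,t)⌋ = ⌊78125/2605⌋ = 29.
Step 4: Compare |C| = 14 to 29: satisfied.
The claimed |C| lies below the Hamming bound.


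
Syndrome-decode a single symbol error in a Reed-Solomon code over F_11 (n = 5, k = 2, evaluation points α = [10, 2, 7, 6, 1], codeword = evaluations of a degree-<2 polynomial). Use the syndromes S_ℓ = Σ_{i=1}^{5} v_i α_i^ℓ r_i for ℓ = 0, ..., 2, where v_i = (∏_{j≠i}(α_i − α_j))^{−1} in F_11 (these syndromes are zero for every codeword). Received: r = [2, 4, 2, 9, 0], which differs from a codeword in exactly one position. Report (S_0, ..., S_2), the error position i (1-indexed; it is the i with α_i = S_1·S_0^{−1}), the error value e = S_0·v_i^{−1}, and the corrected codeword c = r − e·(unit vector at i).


S = (9, 2, 9), error at position 1, error magnitude e = 10, c = [3, 4, 2, 9, 0].

Step 1: column multipliers v_i = (∏_{j≠i}(α_i − α_j))^{−1} mod 11.
  i = 1 (α = 10): (10−2)(10−7)(10−6)(10−1) = 8·3·4·9 = 864 ≡ 6, so v_1 = 6^{−1} = 2 (mod 11).
  i = 2 (α = 2): (2−10)(2−7)(2−6)(2−1) = (−8)·(−5)·(−4)·1 = −160 ≡ 5, so v_2 = 5^{−1} = 9 (mod 11).
  i = 3 (α = 7): (7−10)(7−2)(7−6)(7−1) = (−3)·5·1·6 = −90 ≡ 9, so v_3 = 9^{−1} = 5 (mod 11).
  i = 4 (α = 6): (6−10)(6−2)(6−7)(6−1) = (−4)·4·(−1)·5 = 80 ≡ 3, so v_4 = 3^{−1} = 4 (mod 11).
  i = 5 (α = 1): (1−10)(1−2)(1−7)(1−6) = (−9)·(−1)·(−6)·(−5) = 270 ≡ 6, so v_5 = 6^{−1} = 2 (mod 11).
  v = [2, 9, 5, 4, 2].
Step 2: syndromes of r = [2, 4, 2, 9, 0] (all sums mod 11).
  S_0 = Σ v_i r_i = 2·2 + 9·4 + 5·2 + 4·9 + 2·0 = 86 ≡ 9.
  S_1 = Σ v_i α_i r_i = 2·10·2 + 9·2·4 + 5·7·2 + 4·6·9 + 2·1·0 = 398 ≡ 2.
  α_i^2 mod 11 = [1, 4, 5, 3, 1].
  S_2 = Σ v_i α_i^2 r_i = 2·1·2 + 9·4·4 + 5·5·2 + 4·3·9 + 2·1·0 = 306 ≡ 9.
  S = (9, 2, 9) ≠ 0, so r is not a codeword (an error is present).
Step 3: locate the error. For a single error e at position i, S_ℓ = v_i·e·α_i^ℓ, so α_err = S_1/S_0.
  S_0^{−1} = 9^{−1} = 5 (mod 11), so α_err = 2·5 = 10 ≡ 10 = α_1. Error position i = 1.
  Consistency check: S_2/S_1 = 9·6 = 54 ≡ 10 = α_err ✓ (single-error assumption holds).
Step 4: error magnitude e = S_0/v_1 = S_0·∏_{j≠1}(α_1 − α_j) = 9·6 = 54 ≡ 10 (mod 11).
Step 5: correct position 1: c_1 = r_1 − e = 2 − 10 ≡ 3 (mod 11). Hence c = [3, 4, 2, 9, 0].
  Check: interpolating c through the α_i gives m(x) = 7 + 4·x (degree < 2) with m(α_i) = c_i for every i, so c is indeed a codeword.


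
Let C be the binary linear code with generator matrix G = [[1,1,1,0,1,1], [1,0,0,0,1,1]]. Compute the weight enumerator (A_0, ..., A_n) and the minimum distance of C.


Weight distribution: A_0 = 1, A_2 = 1, A_3 = 1, A_5 = 1. Minimum distance d = 2.

Enumerate all 2^2 = 4 messages m ∈ F_2^2.
For each, compute codeword c = mG in F_2^6, then tally its weight.
  m = 00 → c = 000000, weight = 0.
  m = 10 → c = 111011, weight = 5.
  m = 01 → c = 100011, weight = 3.
  m = 11 → c = 011000, weight = 2.
Tally weights:
  weight 0: 1 codewords.
  weight 2: 1 codewords.
  weight 3: 1 codewords.
  weight 5: 1 codewords.
Minimum distance d = smallest w > 0 with A_w > 0 = 2.
Sanity: Σ A_w = 4 = 2^2 = 4 ✓.


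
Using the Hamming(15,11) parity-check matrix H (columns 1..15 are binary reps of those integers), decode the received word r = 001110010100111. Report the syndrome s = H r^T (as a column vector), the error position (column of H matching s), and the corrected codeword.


s = (1, 1, 0, 0)^T, error position = 12, corrected codeword c = 001110010101111

Compute s = H r^T mod 2 one row at a time:
  s_1 = 1 + 0 + 1 + 0 + 0 + 1 + 1 + 1 = 5 ≡ 1 (mod 2).
  s_2 = 1 + 1 + 0 + 0 + 0 + 1 + 1 + 1 = 5 ≡ 1 (mod 2).
  s_3 = 0 + 1 + 0 + 0 + 1 + 0 + 1 + 1 = 4 ≡ 0 (mod 2).
  s_4 = 0 + 1 + 1 + 0 + 0 + 0 + 1 + 1 = 4 ≡ 0 (mod 2).
s = (1, 1, 0, 0)^T — this equals column 12 of H (binary 1100), so error is at position 12.
Correct: flip bit 12 of r = 001110010100111 to get c = 001110010101111.


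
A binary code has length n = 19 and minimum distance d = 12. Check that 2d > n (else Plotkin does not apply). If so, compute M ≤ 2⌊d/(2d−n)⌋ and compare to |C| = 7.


Plotkin bound M ≤ 4; given |C| = 7 > bound (violated).

Check applicability: 2d = 24, n = 19.
2d − n = 5 > 0, so Plotkin applies.
Compute d/(2d−n) = 12/5 ≈ 2.4000.
⌊d/(2d−n)⌋ = 2.
Plotkin bound: M ≤ 2·2 = 4.
Given |C| = 7, check: VIOLATED.
This |C| is above the Plotkin bound, so no binary code with n = 19, d = 12 and 7 codewords exists.


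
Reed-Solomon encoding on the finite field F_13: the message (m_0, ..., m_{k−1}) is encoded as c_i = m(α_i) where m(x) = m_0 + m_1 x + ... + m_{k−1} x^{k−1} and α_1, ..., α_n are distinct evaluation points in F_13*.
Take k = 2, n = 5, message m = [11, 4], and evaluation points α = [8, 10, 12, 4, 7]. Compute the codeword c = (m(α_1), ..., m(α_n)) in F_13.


c = [4, 12, 7, 1, 0]

Message polynomial: m(x) = 11 + 4·x (mod 13).
For each evaluation point α_i, compute m(α_i) mod 13:
  α_1 = 8: Horner steps 4 → 4, so m(8) = 4.
  α_2 = 10: Horner steps 4 → 12, so m(10) = 12.
  α_3 = 12: Horner steps 4 → 7, so m(12) = 7.
  α_4 = 4: Horner steps 4 → 1, so m(4) = 1.
  α_5 = 7: Horner steps 4 → 0, so m(7) = 0.
Codeword c = [4, 12, 7, 1, 0] ∈ F_13^5.


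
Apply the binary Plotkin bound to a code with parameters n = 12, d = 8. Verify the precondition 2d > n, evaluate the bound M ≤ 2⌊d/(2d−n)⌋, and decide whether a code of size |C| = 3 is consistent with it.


Plotkin bound M ≤ 4; given |C| = 3 ≤ bound (satisfied).

Check applicability: 2d = 16, n = 12.
2d − n = 4 > 0, so Plotkin applies.
Compute d/(2d−n) = 8/4 ≈ 2.0000.
⌊d/(2d−n)⌋ = 2.
Plotkin bound: M ≤ 2·2 = 4.
Given |C| = 3, check: satisfied.
This |C| is below the Plotkin bound.


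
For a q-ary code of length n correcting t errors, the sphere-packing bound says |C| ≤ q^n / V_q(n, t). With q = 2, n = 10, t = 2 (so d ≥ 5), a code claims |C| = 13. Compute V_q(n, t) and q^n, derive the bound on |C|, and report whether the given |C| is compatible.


V_q(n, t) = 56, q^n = 1024, Hamming bound = 18, |C| = 13 ≤ bound (satisfied).

Step 1: Compute V_q(n, t) = Σ_{j=0}^2 C(n, j) (q−1)^j.
  j = 0: C(10,0)·(1)^0 = 1·1 = 1.
  j = 1: C(10,1)·(1)^1 = 10·1 = 10.
  j = 2: C(10,2)·(1)^2 = 45·1 = 45.
  V_q(n, t) = 1 + 10 + 45 = 56.
Step 2: q^n = 2^10 = 1024.
Step 3: Hamming bound ⌊q^n / V_q(n,t)⌋ = ⌊1024/56⌋ = 18.
Step 4: Compare |C| = 13 to 18: satisfied.
The claimed |C| lies below the Hamming bound.


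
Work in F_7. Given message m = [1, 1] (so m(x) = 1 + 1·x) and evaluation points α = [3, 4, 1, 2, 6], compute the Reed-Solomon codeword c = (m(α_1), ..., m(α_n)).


c = [4, 5, 2, 3, 0]

Message polynomial: m(x) = 1 + 1·x (mod 7).
For each evaluation point α_i, compute m(α_i) mod 7:
  α_1 = 3: Horner steps 1 → 4, so m(3) = 4.
  α_2 = 4: Horner steps 1 → 5, so m(4) = 5.
  α_3 = 1: Horner steps 1 → 2, so m(1) = 2.
  α_4 = 2: Horner steps 1 → 3, so m(2) = 3.
  α_5 = 6: Horner steps 1 → 0, so m(6) = 0.
Codeword c = [4, 5, 2, 3, 0] ∈ F_7^5.


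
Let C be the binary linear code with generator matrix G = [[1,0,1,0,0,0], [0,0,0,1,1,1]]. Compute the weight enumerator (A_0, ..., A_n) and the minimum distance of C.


Weight distribution: A_0 = 1, A_2 = 1, A_3 = 1, A_5 = 1. Minimum distance d = 2.

Enumerate all 2^2 = 4 messages m ∈ F_2^2.
For each, compute codeword c = mG in F_2^6, then tally its weight.
  m = 00 → c = 000000, weight = 0.
  m = 10 → c = 101000, weight = 2.
  m = 01 → c = 000111, weight = 3.
  m = 11 → c = 101111, weight = 5.
Tally weights:
  weight 0: 1 codewords.
  weight 2: 1 codewords.
  weight 3: 1 codewords.
  weight 5: 1 codewords.
Minimum distance d = smallest w > 0 with A_w > 0 = 2.
Sanity: Σ A_w = 4 = 2^2 = 4 ✓.


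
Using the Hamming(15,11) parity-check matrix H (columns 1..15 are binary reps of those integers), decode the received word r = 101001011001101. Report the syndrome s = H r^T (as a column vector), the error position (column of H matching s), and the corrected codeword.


s = (1, 0, 1, 1)^T, error position = 11, corrected codeword c = 101001011011101

Compute s = H r^T mod 2 one row at a time:
  s_1 = 1 + 1 + 0 + 0 + 1 + 1 + 0 + 1 = 5 ≡ 1 (mod 2).
  s_2 = 0 + 0 + 1 + 0 + 1 + 1 + 0 + 1 = 4 ≡ 0 (mod 2).
  s_3 = 0 + 1 + 1 + 0 + 0 + 0 + 0 + 1 = 3 ≡ 1 (mod 2).
  s_4 = 1 + 1 + 0 + 0 + 1 + 0 + 1 + 1 = 5 ≡ 1 (mod 2).
s = (1, 0, 1, 1)^T — this equals column 11 of H (binary 1011), so error is at position 11.
Correct: flip bit 11 of r = 101001011001101 to get c = 101001011011101.


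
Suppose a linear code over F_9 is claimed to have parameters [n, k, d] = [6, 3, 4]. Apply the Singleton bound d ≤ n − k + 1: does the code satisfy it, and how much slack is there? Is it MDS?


Singleton RHS = n − k + 1 = 4, slack = 0, bound satisfied, MDS.

Singleton bound: d ≤ n − k + 1.
Here n = 6, k = 3, so n − k + 1 = 4.
Given d = 4, check d ≤ 4: YES.
Slack = (n − k + 1) − d = 0.
The code is MDS (slack = 0).
Description: the claimed parameters are [6, 3, 4]_9; such a code would be MDS (meets Singleton bound).


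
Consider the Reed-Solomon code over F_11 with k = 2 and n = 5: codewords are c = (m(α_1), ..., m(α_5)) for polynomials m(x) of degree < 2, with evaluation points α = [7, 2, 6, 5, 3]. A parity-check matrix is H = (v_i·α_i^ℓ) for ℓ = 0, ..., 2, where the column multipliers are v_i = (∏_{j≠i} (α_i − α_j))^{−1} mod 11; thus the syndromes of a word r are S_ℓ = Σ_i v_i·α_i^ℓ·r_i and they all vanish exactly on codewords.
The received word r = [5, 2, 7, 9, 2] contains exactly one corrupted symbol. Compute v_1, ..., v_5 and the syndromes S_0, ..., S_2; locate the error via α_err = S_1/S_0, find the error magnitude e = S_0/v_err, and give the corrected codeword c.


S = (4, 8, 5), error at position 2, error magnitude e = 9, c = [5, 4, 7, 9, 2].

Step 1: column multipliers v_i = (∏_{j≠i}(α_i − α_j))^{−1} mod 11.
  i = 1 (α = 7): (7−2)(7−6)(7−5)(7−3) = 5·1·2·4 = 40 ≡ 7, so v_1 = 7^{−1} = 8 (mod 11).
  i = 2 (α = 2): (2−7)(2−6)(2−5)(2−3) = (−5)·(−4)·(−3)·(−1) = 60 ≡ 5, so v_2 = 5^{−1} = 9 (mod 11).
  i = 3 (α = 6): (6−7)(6−2)(6−5)(6−3) = (−1)·4·1·3 = −12 ≡ 10, so v_3 = 10^{−1} = 10 (mod 11).
  i = 4 (α = 5): (5−7)(5−2)(5−6)(5−3) = (−2)·3·(−1)·2 = 12 ≡ 1, so v_4 = 1^{−1} = 1 (mod 11).
  i = 5 (α = 3): (3−7)(3−2)(3−6)(3−5) = (−4)·1·(−3)·(−2) = −24 ≡ 9, so v_5 = 9^{−1} = 5 (mod 11).
  v = [8, 9, 10, 1, 5].
Step 2: syndromes of r = [5, 2, 7, 9, 2] (all sums mod 11).
  S_0 = Σ v_i r_i = 8·5 + 9·2 + 10·7 + 1·9 + 5·2 = 147 ≡ 4.
  S_1 = Σ v_i α_i r_i = 8·7·5 + 9·2·2 + 10·6·7 + 1·5·9 + 5·3·2 = 811 ≡ 8.
  α_i^2 mod 11 = [5, 4, 3, 3, 9].
  S_2 = Σ v_i α_i^2 r_i = 8·5·5 + 9·4·2 + 10·3·7 + 1·3·9 + 5·9·2 = 599 ≡ 5.
  S = (4, 8, 5) ≠ 0, so r is not a codeword (an error is present).
Step 3: locate the error. For a single error e at position i, S_ℓ = v_i·e·α_i^ℓ, so α_err = S_1/S_0.
  S_0^{−1} = 4^{−1} = 3 (mod 11), so α_err = 8·3 = 24 ≡ 2 = α_2. Error position i = 2.
  Consistency check: S_2/S_1 = 5·7 = 35 ≡ 2 = α_err ✓ (single-error assumption holds).
Step 4: error magnitude e = S_0/v_2 = S_0·∏_{j≠2}(α_2 − α_j) = 4·5 = 20 ≡ 9 (mod 11).
Step 5: correct position 2: c_2 = r_2 − e = 2 − 9 ≡ 4 (mod 11). Hence c = [5, 4, 7, 9, 2].
  Check: interpolating c through the α_i gives m(x) = 8 + 9·x (degree < 2) with m(α_i) = c_i for every i, so c is indeed a codeword.


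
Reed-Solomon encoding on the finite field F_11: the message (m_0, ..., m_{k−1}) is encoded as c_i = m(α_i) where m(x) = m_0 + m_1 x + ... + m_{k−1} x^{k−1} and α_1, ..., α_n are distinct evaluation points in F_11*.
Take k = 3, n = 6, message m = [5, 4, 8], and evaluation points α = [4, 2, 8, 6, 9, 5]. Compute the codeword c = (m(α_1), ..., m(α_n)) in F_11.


c = [6, 1, 10, 9, 7, 5]

Message polynomial: m(x) = 5 + 4·x + 8·x^2 (mod 11).
For each evaluation point α_i, compute m(α_i) mod 11:
  α_1 = 4: Horner steps 8 → 3 → 6, so m(4) = 6.
  α_2 = 2: Horner steps 8 → 9 → 1, so m(2) = 1.
  α_3 = 8: Horner steps 8 → 2 → 10, so m(8) = 10.
  α_4 = 6: Horner steps 8 → 8 → 9, so m(6) = 9.
  α_5 = 9: Horner steps 8 → 10 → 7, so m(9) = 7.
  α_6 = 5: Horner steps 8 → 0 → 5, so m(5) = 5.
Codeword c = [6, 1, 10, 9, 7, 5] ∈ F_11^6.


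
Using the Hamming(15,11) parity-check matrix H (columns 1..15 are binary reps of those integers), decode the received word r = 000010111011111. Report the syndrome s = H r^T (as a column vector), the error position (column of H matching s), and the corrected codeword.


s = (1, 0, 0, 0)^T, error position = 8, corrected codeword c = 000010101011111

Compute s = H r^T mod 2 one row at a time:
  s_1 = 1 + 1 + 0 + 1 + 1 + 1 + 1 + 1 = 7 ≡ 1 (mod 2).
  s_2 = 0 + 1 + 0 + 1 + 1 + 1 + 1 + 1 = 6 ≡ 0 (mod 2).
  s_3 = 0 + 0 + 0 + 1 + 0 + 1 + 1 + 1 = 4 ≡ 0 (mod 2).
  s_4 = 0 + 0 + 1 + 1 + 1 + 1 + 1 + 1 = 6 ≡ 0 (mod 2).
s = (1, 0, 0, 0)^T — this equals column 8 of H (binary 1000), so error is at position 8.
Correct: flip bit 8 of r = 000010111011111 to get c = 000010101011111.


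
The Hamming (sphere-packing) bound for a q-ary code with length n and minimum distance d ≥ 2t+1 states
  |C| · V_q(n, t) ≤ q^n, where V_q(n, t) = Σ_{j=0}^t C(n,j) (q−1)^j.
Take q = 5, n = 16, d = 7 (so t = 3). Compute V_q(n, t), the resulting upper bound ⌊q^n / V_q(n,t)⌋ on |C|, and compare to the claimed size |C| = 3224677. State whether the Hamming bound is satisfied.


V_q(n, t) = 37825, q^n = 152587890625, Hamming bound = 4034048, |C| = 3224677 ≤ bound (satisfied).

Step 1: Compute V_q(n, t) = Σ_{j=0}^3 C(n, j) (q−1)^j.
  j = 0: C(16,0)·(4)^0 = 1·1 = 1.
  j = 1: C(16,1)·(4)^1 = 16·4 = 64.
  j = 2: C(16,2)·(4)^2 = 120·16 = 1920.
  j = 3: C(16,3)·(4)^3 = 560·64 = 35840.
  V_q(n, t) = 1 + 64 + 1920 + 35840 = 37825.
Step 2: q^n = 5^16 = 152587890625.
Step 3: Hamming bound ⌊q^n / V_q(n,t)⌋ = ⌊152587890625/37825⌋ = 4034048.
Step 4: Compare |C| = 3224677 to 4034048: satisfied.
The claimed |C| lies below the Hamming bound.


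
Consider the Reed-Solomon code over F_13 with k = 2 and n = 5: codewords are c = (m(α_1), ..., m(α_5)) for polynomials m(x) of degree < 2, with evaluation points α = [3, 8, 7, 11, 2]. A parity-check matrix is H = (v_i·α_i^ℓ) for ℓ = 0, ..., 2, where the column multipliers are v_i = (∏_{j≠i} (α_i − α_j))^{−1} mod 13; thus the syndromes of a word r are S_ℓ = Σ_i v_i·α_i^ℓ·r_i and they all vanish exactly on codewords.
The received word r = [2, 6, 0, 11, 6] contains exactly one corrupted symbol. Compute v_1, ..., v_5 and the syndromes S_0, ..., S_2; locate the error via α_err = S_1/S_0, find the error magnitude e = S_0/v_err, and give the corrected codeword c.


S = (1, 2, 4), error at position 5, error magnitude e = 10, c = [2, 6, 0, 11, 9].

Step 1: column multipliers v_i = (∏_{j≠i}(α_i − α_j))^{−1} mod 13.
  i = 1 (α = 3): (3−8)(3−7)(3−11)(3−2) = (−5)·(−4)·(−8)·1 = −160 ≡ 9, so v_1 = 9^{−1} = 3 (mod 13).
  i = 2 (α = 8): (8−3)(8−7)(8−11)(8−2) = 5·1·(−3)·6 = −90 ≡ 1, so v_2 = 1^{−1} = 1 (mod 13).
  i = 3 (α = 7): (7−3)(7−8)(7−11)(7−2) = 4·(−1)·(−4)·5 = 80 ≡ 2, so v_3 = 2^{−1} = 7 (mod 13).
  i = 4 (α = 11): (11−3)(11−8)(11−7)(11−2) = 8·3·4·9 = 864 ≡ 6, so v_4 = 6^{−1} = 11 (mod 13).
  i = 5 (α = 2): (2−3)(2−8)(2−7)(2−11) = (−1)·(−6)·(−5)·(−9) = 270 ≡ 10, so v_5 = 10^{−1} = 4 (mod 13).
  v = [3, 1, 7, 11, 4].
Step 2: syndromes of r = [2, 6, 0, 11, 6] (all sums mod 13).
  S_0 = Σ v_i r_i = 3·2 + 1·6 + 7·0 + 11·11 + 4·6 = 157 ≡ 1.
  S_1 = Σ v_i α_i r_i = 3·3·2 + 1·8·6 + 7·7·0 + 11·11·11 + 4·2·6 = 1445 ≡ 2.
  α_i^2 mod 13 = [9, 12, 10, 4, 4].
  S_2 = Σ v_i α_i^2 r_i = 3·9·2 + 1·12·6 + 7·10·0 + 11·4·11 + 4·4·6 = 706 ≡ 4.
  S = (1, 2, 4) ≠ 0, so r is not a codeword (an error is present).
Step 3: locate the error. For a single error e at position i, S_ℓ = v_i·e·α_i^ℓ, so α_err = S_1/S_0.
  S_0^{−1} = 1^{−1} = 1 (mod 13), so α_err = 2·1 = 2 ≡ 2 = α_5. Error position i = 5.
  Consistency check: S_2/S_1 = 4·7 = 28 ≡ 2 = α_err ✓ (single-error assumption holds).
Step 4: error magnitude e = S_0/v_5 = S_0·∏_{j≠5}(α_5 − α_j) = 1·10 = 10 ≡ 10 (mod 13).
Step 5: correct position 5: c_5 = r_5 − e = 6 − 10 ≡ 9 (mod 13). Hence c = [2, 6, 0, 11, 9].
  Check: interpolating c through the α_i gives m(x) = 10 + 6·x (degree < 2) with m(α_i) = c_i for every i, so c is indeed a codeword.


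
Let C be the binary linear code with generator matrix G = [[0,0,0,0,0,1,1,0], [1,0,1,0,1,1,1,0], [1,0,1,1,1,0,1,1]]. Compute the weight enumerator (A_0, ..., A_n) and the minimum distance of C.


Weight distribution: A_0 = 1, A_2 = 1, A_3 = 3, A_5 = 1, A_6 = 2. Minimum distance d = 2.

Enumerate all 2^3 = 8 messages m ∈ F_2^3.
For each, compute codeword c = mG in F_2^8, then tally its weight.
  m = 000 → c = 00000000, weight = 0.
  m = 100 → c = 00000110, weight = 2.
  m = 010 → c = 10101110, weight = 5.
  m = 110 → c = 10101000, weight = 3.
  m = 001 → c = 10111011, weight = 6.
  m = 101 → c = 10111101, weight = 6.
  m = 011 → c = 00010101, weight = 3.
  m = 111 → c = 00010011, weight = 3.
Tally weights:
  weight 0: 1 codewords.
  weight 2: 1 codewords.
  weight 3: 3 codewords.
  weight 5: 1 codewords.
  weight 6: 2 codewords.
Minimum distance d = smallest w > 0 with A_w > 0 = 2.
Sanity: Σ A_w = 8 = 2^3 = 8 ✓.


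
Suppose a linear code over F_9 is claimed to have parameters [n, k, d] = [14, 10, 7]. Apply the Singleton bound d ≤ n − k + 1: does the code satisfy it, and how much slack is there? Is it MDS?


Singleton RHS = n − k + 1 = 5, slack = -2, bound violated (no such code; not MDS).

Singleton bound: d ≤ n − k + 1.
Here n = 14, k = 10, so n − k + 1 = 5.
Given d = 7, check d ≤ 5: NO.
Slack = (n − k + 1) − d = -2.
The slack is negative: d = 7 exceeds n − k + 1 = 5 by 2, so the Singleton bound is violated and no linear [14, 10, 7]_9 code can exist. In particular it is not MDS (MDS requires d = n − k + 1 exactly).
Description: the claimed parameters are [14, 10, 7]_9; such a code would be impossible (violates the Singleton bound).


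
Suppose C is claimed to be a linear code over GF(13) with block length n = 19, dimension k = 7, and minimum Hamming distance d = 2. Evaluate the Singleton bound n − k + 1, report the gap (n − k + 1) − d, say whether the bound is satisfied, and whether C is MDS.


Singleton RHS = n − k + 1 = 13, slack = 11, bound satisfied, not MDS.

Singleton bound: d ≤ n − k + 1.
Here n = 19, k = 7, so n − k + 1 = 13.
Given d = 2, check d ≤ 13: YES.
Slack = (n − k + 1) − d = 11.
The code is NOT MDS (slack = 11 > 0).
Description: the claimed parameters are [19, 7, 2]_13; such a code would be non-MDS.


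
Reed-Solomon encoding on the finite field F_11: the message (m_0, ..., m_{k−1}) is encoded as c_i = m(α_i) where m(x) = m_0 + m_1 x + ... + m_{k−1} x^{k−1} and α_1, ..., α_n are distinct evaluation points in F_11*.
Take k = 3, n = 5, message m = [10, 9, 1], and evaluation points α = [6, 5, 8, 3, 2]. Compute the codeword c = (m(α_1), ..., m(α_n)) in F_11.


c = [1, 3, 3, 2, 10]

Message polynomial: m(x) = 10 + 9·x + 1·x^2 (mod 11).
For each evaluation point α_i, compute m(α_i) mod 11:
  α_1 = 6: Horner steps 1 → 4 → 1, so m(6) = 1.
  α_2 = 5: Horner steps 1 → 3 → 3, so m(5) = 3.
  α_3 = 8: Horner steps 1 → 6 → 3, so m(8) = 3.
  α_4 = 3: Horner steps 1 → 1 → 2, so m(3) = 2.
  α_5 = 2: Horner steps 1 → 0 → 10, so m(2) = 10.
Codeword c = [1, 3, 3, 2, 10] ∈ F_11^5.


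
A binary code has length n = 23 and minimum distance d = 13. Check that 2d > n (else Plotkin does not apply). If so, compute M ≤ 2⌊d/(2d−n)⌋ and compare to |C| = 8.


Plotkin bound M ≤ 8; given |C| = 8 ≤ bound (satisfied).

Check applicability: 2d = 26, n = 23.
2d − n = 3 > 0, so Plotkin applies.
Compute d/(2d−n) = 13/3 ≈ 4.3333.
⌊d/(2d−n)⌋ = 4.
Plotkin bound: M ≤ 2·4 = 8.
Given |C| = 8, check: satisfied.
This |C| is at the Plotkin bound.


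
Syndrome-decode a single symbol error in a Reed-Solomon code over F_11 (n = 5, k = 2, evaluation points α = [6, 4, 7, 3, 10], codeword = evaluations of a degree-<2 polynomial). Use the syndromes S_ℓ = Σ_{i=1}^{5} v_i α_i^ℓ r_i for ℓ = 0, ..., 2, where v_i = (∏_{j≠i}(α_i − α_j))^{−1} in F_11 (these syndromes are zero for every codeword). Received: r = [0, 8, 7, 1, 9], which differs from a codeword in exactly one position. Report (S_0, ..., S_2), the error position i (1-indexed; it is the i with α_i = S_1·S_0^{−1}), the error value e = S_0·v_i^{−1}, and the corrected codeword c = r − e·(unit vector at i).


S = (4, 7, 4), error at position 5, error magnitude e = 3, c = [0, 8, 7, 1, 6].

Step 1: column multipliers v_i = (∏_{j≠i}(α_i − α_j))^{−1} mod 11.
  i = 1 (α = 6): (6−4)(6−7)(6−3)(6−10) = 2·(−1)·3·(−4) = 24 ≡ 2, so v_1 = 2^{−1} = 6 (mod 11).
  i = 2 (α = 4): (4−6)(4−7)(4−3)(4−10) = (−2)·(−3)·1·(−6) = −36 ≡ 8, so v_2 = 8^{−1} = 7 (mod 11).
  i = 3 (α = 7): (7−6)(7−4)(7−3)(7−10) = 1·3·4·(−3) = −36 ≡ 8, so v_3 = 8^{−1} = 7 (mod 11).
  i = 4 (α = 3): (3−6)(3−4)(3−7)(3−10) = (−3)·(−1)·(−4)·(−7) = 84 ≡ 7, so v_4 = 7^{−1} = 8 (mod 11).
  i = 5 (α = 10): (10−6)(10−4)(10−7)(10−3) = 4·6·3·7 = 504 ≡ 9, so v_5 = 9^{−1} = 5 (mod 11).
  v = [6, 7, 7, 8, 5].
Step 2: syndromes of r = [0, 8, 7, 1, 9] (all sums mod 11).
  S_0 = Σ v_i r_i = 6·0 + 7·8 + 7·7 + 8·1 + 5·9 = 158 ≡ 4.
  S_1 = Σ v_i α_i r_i = 6·6·0 + 7·4·8 + 7·7·7 + 8·3·1 + 5·10·9 = 1041 ≡ 7.
  α_i^2 mod 11 = [3, 5, 5, 9, 1].
  S_2 = Σ v_i α_i^2 r_i = 6·3·0 + 7·5·8 + 7·5·7 + 8·9·1 + 5·1·9 = 642 ≡ 4.
  S = (4, 7, 4) ≠ 0, so r is not a codeword (an error is present).
Step 3: locate the error. For a single error e at position i, S_ℓ = v_i·e·α_i^ℓ, so α_err = S_1/S_0.
  S_0^{−1} = 4^{−1} = 3 (mod 11), so α_err = 7·3 = 21 ≡ 10 = α_5. Error position i = 5.
  Consistency check: S_2/S_1 = 4·8 = 32 ≡ 10 = α_err ✓ (single-error assumption holds).
Step 4: error magnitude e = S_0/v_5 = S_0·∏_{j≠5}(α_5 − α_j) = 4·9 = 36 ≡ 3 (mod 11).
Step 5: correct position 5: c_5 = r_5 − e = 9 − 3 ≡ 6 (mod 11). Hence c = [0, 8, 7, 1, 6].
  Check: interpolating c through the α_i gives m(x) = 2 + 7·x (degree < 2) with m(α_i) = c_i for every i, so c is indeed a codeword.


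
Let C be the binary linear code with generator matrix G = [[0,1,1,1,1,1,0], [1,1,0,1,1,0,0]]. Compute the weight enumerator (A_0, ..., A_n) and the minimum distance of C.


Weight distribution: A_0 = 1, A_3 = 1, A_4 = 1, A_5 = 1. Minimum distance d = 3.

Enumerate all 2^2 = 4 messages m ∈ F_2^2.
For each, compute codeword c = mG in F_2^7, then tally its weight.
  m = 00 → c = 0000000, weight = 0.
  m = 10 → c = 0111110, weight = 5.
  m = 01 → c = 1101100, weight = 4.
  m = 11 → c = 1010010, weight = 3.
Tally weights:
  weight 0: 1 codewords.
  weight 3: 1 codewords.
  weight 4: 1 codewords.
  weight 5: 1 codewords.
Minimum distance d = smallest w > 0 with A_w > 0 = 3.
Sanity: Σ A_w = 4 = 2^2 = 4 ✓.


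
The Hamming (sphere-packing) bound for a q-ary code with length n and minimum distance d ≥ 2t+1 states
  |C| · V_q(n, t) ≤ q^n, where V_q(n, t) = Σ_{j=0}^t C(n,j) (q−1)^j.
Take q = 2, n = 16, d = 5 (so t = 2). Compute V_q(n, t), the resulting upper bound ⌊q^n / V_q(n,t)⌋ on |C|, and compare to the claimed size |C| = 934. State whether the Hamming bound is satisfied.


V_q(n, t) = 137, q^n = 65536, Hamming bound = 478, |C| = 934 > bound (violated).

Step 1: Compute V_q(n, t) = Σ_{j=0}^2 C(n, j) (q−1)^j.
  j = 0: C(16,0)·(1)^0 = 1·1 = 1.
  j = 1: C(16,1)·(1)^1 = 16·1 = 16.
  j = 2: C(16,2)·(1)^2 = 120·1 = 120.
  V_q(n, t) = 1 + 16 + 120 = 137.
Step 2: q^n = 2^16 = 65536.
Step 3: Hamming bound ⌊q^n / V_q(n,t)⌋ = ⌊65536/137⌋ = 478.
Step 4: Compare |C| = 934 to 478: violated.
The claimed |C| lies above the Hamming bound, so no 2-ary code of length 16 with d ≥ 5 can have 934 codewords.


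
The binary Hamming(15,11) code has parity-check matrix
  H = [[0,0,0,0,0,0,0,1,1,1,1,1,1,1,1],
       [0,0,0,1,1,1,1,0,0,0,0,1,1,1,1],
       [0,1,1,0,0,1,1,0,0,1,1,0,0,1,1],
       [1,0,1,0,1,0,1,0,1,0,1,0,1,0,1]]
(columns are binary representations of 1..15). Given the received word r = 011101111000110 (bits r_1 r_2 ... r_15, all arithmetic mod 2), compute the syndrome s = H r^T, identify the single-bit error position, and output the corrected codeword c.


s = (0, 1, 1, 0)^T, error position = 6, corrected codeword c = 011100111000110

Compute s = H r^T mod 2 one row at a time:
  s_1 = 1 + 1 + 0 + 0 + 0 + 1 + 1 + 0 = 4 ≡ 0 (mod 2).
  s_2 = 1 + 0 + 1 + 1 + 0 + 1 + 1 + 0 = 5 ≡ 1 (mod 2).
  s_3 = 1 + 1 + 1 + 1 + 0 + 0 + 1 + 0 = 5 ≡ 1 (mod 2).
  s_4 = 0 + 1 + 0 + 1 + 1 + 0 + 1 + 0 = 4 ≡ 0 (mod 2).
s = (0, 1, 1, 0)^T — this equals column 6 of H (binary 0110), so error is at position 6.
Correct: flip bit 6 of r = 011101111000110 to get c = 011100111000110.


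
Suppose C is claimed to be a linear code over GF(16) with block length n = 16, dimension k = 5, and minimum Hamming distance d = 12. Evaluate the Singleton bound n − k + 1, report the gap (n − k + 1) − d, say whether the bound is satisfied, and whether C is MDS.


Singleton RHS = n − k + 1 = 12, slack = 0, bound satisfied, MDS.

Singleton bound: d ≤ n − k + 1.
Here n = 16, k = 5, so n − k + 1 = 12.
Given d = 12, check d ≤ 12: YES.
Slack = (n − k + 1) − d = 0.
The code is MDS (slack = 0).
Description: the claimed parameters are [16, 5, 12]_16; such a code would be MDS (meets Singleton bound).


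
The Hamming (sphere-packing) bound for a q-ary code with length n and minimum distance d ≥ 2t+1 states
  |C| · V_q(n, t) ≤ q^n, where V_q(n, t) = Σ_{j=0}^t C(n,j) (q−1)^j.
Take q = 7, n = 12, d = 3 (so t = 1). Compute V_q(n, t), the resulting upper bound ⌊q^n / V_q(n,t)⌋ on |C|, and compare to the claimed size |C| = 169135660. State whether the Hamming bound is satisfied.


V_q(n, t) = 73, q^n = 13841287201, Hamming bound = 189606673, |C| = 169135660 ≤ bound (satisfied).

Step 1: Compute V_q(n, t) = Σ_{j=0}^1 C(n, j) (q−1)^j.
  j = 0: C(12,0)·(6)^0 = 1·1 = 1.
  j = 1: C(12,1)·(6)^1 = 12·6 = 72.
  V_q(n, t) = 1 + 72 = 73.
Step 2: q^n = 7^12 = 13841287201.
Step 3: Hamming bound ⌊q^n / V_q(n,t)⌋ = ⌊13841287201/73⌋ = 189606673.
Step 4: Compare |C| = 169135660 to 189606673: satisfied.
The claimed |C| lies below the Hamming bound.


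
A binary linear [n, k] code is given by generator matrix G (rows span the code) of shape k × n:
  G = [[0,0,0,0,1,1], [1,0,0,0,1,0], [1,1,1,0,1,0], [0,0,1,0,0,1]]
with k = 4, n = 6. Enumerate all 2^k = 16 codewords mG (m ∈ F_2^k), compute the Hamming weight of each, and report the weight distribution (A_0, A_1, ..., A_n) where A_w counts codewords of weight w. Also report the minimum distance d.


Weight distribution: A_0 = 1, A_2 = 10, A_4 = 5. Minimum distance d = 2.

Enumerate all 2^4 = 16 messages m ∈ F_2^4.
For each, compute codeword c = mG in F_2^6, then tally its weight.
  m = 0000 → c = 000000, weight = 0.
  m = 1000 → c = 000011, weight = 2.
  m = 0100 → c = 100010, weight = 2.
  m = 1100 → c = 100001, weight = 2.
  m = 0010 → c = 111010, weight = 4.
  m = 1010 → c = 111001, weight = 4.
  m = 0110 → c = 011000, weight = 2.
  m = 1110 → c = 011011, weight = 4.
  m = 0001 → c = 001001, weight = 2.
  m = 1001 → c = 001010, weight = 2.
  m = 0101 → c = 101011, weight = 4.
  m = 1101 → c = 101000, weight = 2.
  m = 0011 → c = 110011, weight = 4.
  m = 1011 → c = 110000, weight = 2.
  m = 0111 → c = 010001, weight = 2.
  m = 1111 → c = 010010, weight = 2.
Tally weights:
  weight 0: 1 codewords.
  weight 2: 10 codewords.
  weight 4: 5 codewords.
Minimum distance d = smallest w > 0 with A_w > 0 = 2.
Sanity: Σ A_w = 16 = 2^4 = 16 ✓.


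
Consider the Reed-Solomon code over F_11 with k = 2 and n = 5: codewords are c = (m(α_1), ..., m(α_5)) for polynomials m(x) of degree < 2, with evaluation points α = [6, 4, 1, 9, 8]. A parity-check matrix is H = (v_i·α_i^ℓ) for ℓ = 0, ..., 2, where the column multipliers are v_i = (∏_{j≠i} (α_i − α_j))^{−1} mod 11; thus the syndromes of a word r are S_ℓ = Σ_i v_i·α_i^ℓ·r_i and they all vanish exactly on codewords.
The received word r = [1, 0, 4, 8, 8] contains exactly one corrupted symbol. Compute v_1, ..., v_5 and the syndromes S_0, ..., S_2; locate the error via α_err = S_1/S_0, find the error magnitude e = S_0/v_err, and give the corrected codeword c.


S = (5, 7, 1), error at position 5, error magnitude e = 6, c = [1, 0, 4, 8, 2].

Step 1: column multipliers v_i = (∏_{j≠i}(α_i − α_j))^{−1} mod 11.
  i = 1 (α = 6): (6−4)(6−1)(6−9)(6−8) = 2·5·(−3)·(−2) = 60 ≡ 5, so v_1 = 5^{−1} = 9 (mod 11).
  i = 2 (α = 4): (4−6)(4−1)(4−9)(4−8) = (−2)·3·(−5)·(−4) = −120 ≡ 1, so v_2 = 1^{−1} = 1 (mod 11).
  i = 3 (α = 1): (1−6)(1−4)(1−9)(1−8) = (−5)·(−3)·(−8)·(−7) = 840 ≡ 4, so v_3 = 4^{−1} = 3 (mod 11).
  i = 4 (α = 9): (9−6)(9−4)(9−1)(9−8) = 3·5·8·1 = 120 ≡ 10, so v_4 = 10^{−1} = 10 (mod 11).
  i = 5 (α = 8): (8−6)(8−4)(8−1)(8−9) = 2·4·7·(−1) = −56 ≡ 10, so v_5 = 10^{−1} = 10 (mod 11).
  v = [9, 1, 3, 10, 10].
Step 2: syndromes of r = [1, 0, 4, 8, 8] (all sums mod 11).
  S_0 = Σ v_i r_i = 9·1 + 1·0 + 3·4 + 10·8 + 10·8 = 181 ≡ 5.
  S_1 = Σ v_i α_i r_i = 9·6·1 + 1·4·0 + 3·1·4 + 10·9·8 + 10·8·8 = 1426 ≡ 7.
  α_i^2 mod 11 = [3, 5, 1, 4, 9].
  S_2 = Σ v_i α_i^2 r_i = 9·3·1 + 1·5·0 + 3·1·4 + 10·4·8 + 10·9·8 = 1079 ≡ 1.
  S = (5, 7, 1) ≠ 0, so r is not a codeword (an error is present).
Step 3: locate the error. For a single error e at position i, S_ℓ = v_i·e·α_i^ℓ, so α_err = S_1/S_0.
  S_0^{−1} = 5^{−1} = 9 (mod 11), so α_err = 7·9 = 63 ≡ 8 = α_5. Error position i = 5.
  Consistency check: S_2/S_1 = 1·8 = 8 ≡ 8 = α_err ✓ (single-error assumption holds).
Step 4: error magnitude e = S_0/v_5 = S_0·∏_{j≠5}(α_5 − α_j) = 5·10 = 50 ≡ 6 (mod 11).
Step 5: correct position 5: c_5 = r_5 − e = 8 − 6 ≡ 2 (mod 11). Hence c = [1, 0, 4, 8, 2].
  Check: interpolating c through the α_i gives m(x) = 9 + 6·x (degree < 2) with m(α_i) = c_i for every i, so c is indeed a codeword.


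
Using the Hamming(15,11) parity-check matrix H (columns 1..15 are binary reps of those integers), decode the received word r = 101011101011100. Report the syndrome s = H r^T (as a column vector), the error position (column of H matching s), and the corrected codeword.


s = (0, 1, 0, 1)^T, error position = 5, corrected codeword c = 101001101011100

Compute s = H r^T mod 2 one row at a time:
  s_1 = 0 + 1 + 0 + 1 + 1 + 1 + 0 + 0 = 4 ≡ 0 (mod 2).
  s_2 = 0 + 1 + 1 + 1 + 1 + 1 + 0 + 0 = 5 ≡ 1 (mod 2).
  s_3 = 0 + 1 + 1 + 1 + 0 + 1 + 0 + 0 = 4 ≡ 0 (mod 2).
  s_4 = 1 + 1 + 1 + 1 + 1 + 1 + 1 + 0 = 7 ≡ 1 (mod 2).
s = (0, 1, 0, 1)^T — this equals column 5 of H (binary 0101), so error is at position 5.
Correct: flip bit 5 of r = 101011101011100 to get c = 101001101011100.


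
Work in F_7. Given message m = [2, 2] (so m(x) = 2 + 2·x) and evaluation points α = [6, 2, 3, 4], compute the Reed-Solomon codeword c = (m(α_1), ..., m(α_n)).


c = [0, 6, 1, 3]

Message polynomial: m(x) = 2 + 2·x (mod 7).
For each evaluation point α_i, compute m(α_i) mod 7:
  α_1 = 6: Horner steps 2 → 0, so m(6) = 0.
  α_2 = 2: Horner steps 2 → 6, so m(2) = 6.
  α_3 = 3: Horner steps 2 → 1, so m(3) = 1.
  α_4 = 4: Horner steps 2 → 3, so m(4) = 3.
Codeword c = [0, 6, 1, 3] ∈ F_7^4.


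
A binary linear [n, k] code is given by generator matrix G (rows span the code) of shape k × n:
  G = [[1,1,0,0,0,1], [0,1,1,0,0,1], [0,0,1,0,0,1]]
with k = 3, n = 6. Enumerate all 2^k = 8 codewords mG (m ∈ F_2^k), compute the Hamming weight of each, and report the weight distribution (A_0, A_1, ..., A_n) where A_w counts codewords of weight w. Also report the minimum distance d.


Weight distribution: A_0 = 1, A_1 = 1, A_2 = 3, A_3 = 3. Minimum distance d = 1.

Enumerate all 2^3 = 8 messages m ∈ F_2^3.
For each, compute codeword c = mG in F_2^6, then tally its weight.
  m = 000 → c = 000000, weight = 0.
  m = 100 → c = 110001, weight = 3.
  m = 010 → c = 011001, weight = 3.
  m = 110 → c = 101000, weight = 2.
  m = 001 → c = 001001, weight = 2.
  m = 101 → c = 111000, weight = 3.
  m = 011 → c = 010000, weight = 1.
  m = 111 → c = 100001, weight = 2.
Tally weights:
  weight 0: 1 codewords.
  weight 1: 1 codewords.
  weight 2: 3 codewords.
  weight 3: 3 codewords.
Minimum distance d = smallest w > 0 with A_w > 0 = 1.
Sanity: Σ A_w = 8 = 2^3 = 8 ✓.


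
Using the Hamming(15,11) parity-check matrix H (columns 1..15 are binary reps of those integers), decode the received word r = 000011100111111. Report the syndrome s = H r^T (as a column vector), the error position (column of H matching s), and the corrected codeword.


s = (0, 1, 0, 1)^T, error position = 5, corrected codeword c = 000001100111111

Compute s = H r^T mod 2 one row at a time:
  s_1 = 0 + 0 + 1 + 1 + 1 + 1 + 1 + 1 = 6 ≡ 0 (mod 2).
  s_2 = 0 + 1 + 1 + 1 + 1 + 1 + 1 + 1 = 7 ≡ 1 (mod 2).
  s_3 = 0 + 0 + 1 + 1 + 1 + 1 + 1 + 1 = 6 ≡ 0 (mod 2).
  s_4 = 0 + 0 + 1 + 1 + 0 + 1 + 1 + 1 = 5 ≡ 1 (mod 2).
s = (0, 1, 0, 1)^T — this equals column 5 of H (binary 0101), so error is at position 5.
Correct: flip bit 5 of r = 000011100111111 to get c = 000001100111111.


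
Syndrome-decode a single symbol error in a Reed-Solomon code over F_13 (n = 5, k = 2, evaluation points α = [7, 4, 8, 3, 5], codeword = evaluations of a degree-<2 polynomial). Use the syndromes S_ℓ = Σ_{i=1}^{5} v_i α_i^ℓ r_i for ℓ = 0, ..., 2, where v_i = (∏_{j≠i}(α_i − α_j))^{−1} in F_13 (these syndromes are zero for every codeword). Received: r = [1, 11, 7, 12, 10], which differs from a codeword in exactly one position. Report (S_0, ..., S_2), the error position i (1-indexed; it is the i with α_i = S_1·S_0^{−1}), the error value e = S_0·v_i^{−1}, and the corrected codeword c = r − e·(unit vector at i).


S = (3, 8, 4), error at position 1, error magnitude e = 6, c = [8, 11, 7, 12, 10].

Step 1: column multipliers v_i = (∏_{j≠i}(α_i − α_j))^{−1} mod 13.
  i = 1 (α = 7): (7−4)(7−8)(7−3)(7−5) = 3·(−1)·4·2 = −24 ≡ 2, so v_1 = 2^{−1} = 7 (mod 13).
  i = 2 (α = 4): (4−7)(4−8)(4−3)(4−5) = (−3)·(−4)·1·(−1) = −12 ≡ 1, so v_2 = 1^{−1} = 1 (mod 13).
  i = 3 (α = 8): (8−7)(8−4)(8−3)(8−5) = 1·4·5·3 = 60 ≡ 8, so v_3 = 8^{−1} = 5 (mod 13).
  i = 4 (α = 3): (3−7)(3−4)(3−8)(3−5) = (−4)·(−1)·(−5)·(−2) = 40 ≡ 1, so v_4 = 1^{−1} = 1 (mod 13).
  i = 5 (α = 5): (5−7)(5−4)(5−8)(5−3) = (−2)·1·(−3)·2 = 12 ≡ 12, so v_5 = 12^{−1} = 12 (mod 13).
  v = [7, 1, 5, 1, 12].
Step 2: syndromes of r = [1, 11, 7, 12, 10] (all sums mod 13).
  S_0 = Σ v_i r_i = 7·1 + 1·11 + 5·7 + 1·12 + 12·10 = 185 ≡ 3.
  S_1 = Σ v_i α_i r_i = 7·7·1 + 1·4·11 + 5·8·7 + 1·3·12 + 12·5·10 = 1009 ≡ 8.
  α_i^2 mod 13 = [10, 3, 12, 9, 12].
  S_2 = Σ v_i α_i^2 r_i = 7·10·1 + 1·3·11 + 5·12·7 + 1·9·12 + 12·12·10 = 2071 ≡ 4.
  S = (3, 8, 4) ≠ 0, so r is not a codeword (an error is present).
Step 3: locate the error. For a single error e at position i, S_ℓ = v_i·e·α_i^ℓ, so α_err = S_1/S_0.
  S_0^{−1} = 3^{−1} = 9 (mod 13), so α_err = 8·9 = 72 ≡ 7 = α_1. Error position i = 1.
  Consistency check: S_2/S_1 = 4·5 = 20 ≡ 7 = α_err ✓ (single-error assumption holds).
Step 4: error magnitude e = S_0/v_1 = S_0·∏_{j≠1}(α_1 − α_j) = 3·2 = 6 ≡ 6 (mod 13).
Step 5: correct position 1: c_1 = r_1 − e = 1 − 6 ≡ 8 (mod 13). Hence c = [8, 11, 7, 12, 10].
  Check: interpolating c through the α_i gives m(x) = 2 + 12·x (degree < 2) with m(α_i) = c_i for every i, so c is indeed a codeword.


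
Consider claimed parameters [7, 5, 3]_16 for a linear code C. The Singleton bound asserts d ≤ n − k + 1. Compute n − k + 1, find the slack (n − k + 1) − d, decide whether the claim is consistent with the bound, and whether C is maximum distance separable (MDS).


Singleton RHS = n − k + 1 = 3, slack = 0, bound satisfied, MDS.

Singleton bound: d ≤ n − k + 1.
Here n = 7, k = 5, so n − k + 1 = 3.
Given d = 3, check d ≤ 3: YES.
Slack = (n − k + 1) − d = 0.
The code is MDS (slack = 0).
Description: the claimed parameters are [7, 5, 3]_16; such a code would be MDS (meets Singleton bound).


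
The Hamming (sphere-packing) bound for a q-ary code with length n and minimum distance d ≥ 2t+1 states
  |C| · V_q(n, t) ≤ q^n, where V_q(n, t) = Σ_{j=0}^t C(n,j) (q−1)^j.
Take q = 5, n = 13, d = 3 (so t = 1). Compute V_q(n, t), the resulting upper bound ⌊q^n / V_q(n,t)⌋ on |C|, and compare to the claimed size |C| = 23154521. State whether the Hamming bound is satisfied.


V_q(n, t) = 53, q^n = 1220703125, Hamming bound = 23032134, |C| = 23154521 > bound (violated).

Step 1: Compute V_q(n, t) = Σ_{j=0}^1 C(n, j) (q−1)^j.
  j = 0: C(13,0)·(4)^0 = 1·1 = 1.
  j = 1: C(13,1)·(4)^1 = 13·4 = 52.
  V_q(n, t) = 1 + 52 = 53.
Step 2: q^n = 5^13 = 1220703125.
Step 3: Hamming bound ⌊q^n / V_q(n,t)⌋ = ⌊1220703125/53⌋ = 23032134.
Step 4: Compare |C| = 23154521 to 23032134: violated.
The claimed |C| lies above the Hamming bound, so no 5-ary code of length 13 with d ≥ 3 can have 23154521 codewords.


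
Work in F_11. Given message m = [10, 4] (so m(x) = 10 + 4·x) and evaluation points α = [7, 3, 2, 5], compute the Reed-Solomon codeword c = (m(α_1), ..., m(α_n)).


c = [5, 0, 7, 8]

Message polynomial: m(x) = 10 + 4·x (mod 11).
For each evaluation point α_i, compute m(α_i) mod 11:
  α_1 = 7: Horner steps 4 → 5, so m(7) = 5.
  α_2 = 3: Horner steps 4 → 0, so m(3) = 0.
  α_3 = 2: Horner steps 4 → 7, so m(2) = 7.
  α_4 = 5: Horner steps 4 → 8, so m(5) = 8.
Codeword c = [5, 0, 7, 8] ∈ F_11^4.


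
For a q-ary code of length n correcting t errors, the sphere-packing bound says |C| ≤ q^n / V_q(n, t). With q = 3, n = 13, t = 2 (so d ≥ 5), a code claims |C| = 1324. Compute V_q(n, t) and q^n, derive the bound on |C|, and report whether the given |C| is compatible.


V_q(n, t) = 339, q^n = 1594323, Hamming bound = 4703, |C| = 1324 ≤ bound (satisfied).

Step 1: Compute V_q(n, t) = Σ_{j=0}^2 C(n, j) (q−1)^j.
  j = 0: C(13,0)·(2)^0 = 1·1 = 1.
  j = 1: C(13,1)·(2)^1 = 13·2 = 26.
  j = 2: C(13,2)·(2)^2 = 78·4 = 312.
  V_q(n, t) = 1 + 26 + 312 = 339.
Step 2: q^n = 3^13 = 1594323.
Step 3: Hamming bound ⌊q^n / V_q(n,t)⌋ = ⌊1594323/339⌋ = 4703.
Step 4: Compare |C| = 1324 to 4703: satisfied.
The claimed |C| lies below the Hamming bound.
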